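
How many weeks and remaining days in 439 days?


Weeks: 439 ÷ 7 = 62 remainder 5

62 weeks 5 days


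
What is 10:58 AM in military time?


10:58

Input: 10:58 AM
AM hour stays: 10


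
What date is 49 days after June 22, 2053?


Start: June 22, 2053
Add 49 days
June 22 → July 1: 30 - 22 + 1 = 9 days (49 - 9 = 40 left)
July 1 → August 1: 31 - 1 + 1 = 31 days (40 - 31 = 9 left)
August 1 + 9 = August 10, 2053

August 10, 2053


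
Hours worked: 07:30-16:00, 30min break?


Total time = (16×60+0) - (7×60+30)
= 960 - 450 = 510 min
Minus break: 510 - 30 = 480 min
= 8h 0m

8h 0m (480 minutes)


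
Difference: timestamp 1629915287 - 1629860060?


Difference = 1629915287 - 1629860060 = 55227 seconds
In hours: 55227 / 3600 ≈ 15.3
In days: 55227 / 86400 ≈ 0.64

55227 seconds (15.3 hours / 0.64 days)


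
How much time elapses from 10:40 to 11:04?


End time in minutes: 11×60 + 4 = 664
Start time in minutes: 10×60 + 40 = 640
Difference = 664 - 640 = 24 minutes
= 0 hours 24 minutes

0h 24m


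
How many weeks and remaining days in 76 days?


10 weeks 6 days

Weeks: 76 ÷ 7 = 10 remainder 6


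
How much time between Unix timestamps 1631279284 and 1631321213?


Difference = 1631321213 - 1631279284 = 41929 seconds
In hours: 41929 / 3600 ≈ 11.6
In days: 41929 / 86400 ≈ 0.49

41929 seconds (11.6 hours / 0.49 days)


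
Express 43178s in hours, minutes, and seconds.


Hours: 43178 ÷ 3600 = 11 remainder 3578
Minutes: 3578 ÷ 60 = 59 remainder 38
Seconds: 38

11h 59m 38s


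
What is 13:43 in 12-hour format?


1:43 PM

Hour: 13
13 - 12 = 1 → PM


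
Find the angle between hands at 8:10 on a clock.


Hour hand = 8×30 + 10×0.5 = 245.0°
Minute hand = 10×6 = 60°
Difference = |245.0 - 60| = 185.0°
Since > 180°: 360 - 185.0 = 175.0°

175.0°


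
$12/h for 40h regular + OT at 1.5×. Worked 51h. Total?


$678.00

Regular: 40h × $12 = $480.00
Overtime: 51 - 40 = 11h
OT pay: 11h × $12 × 1.5 = $198.00
Total = $480.00 + $198.00 = $678.00


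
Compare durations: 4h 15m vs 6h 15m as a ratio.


Duration 1: 255 minutes
Duration 2: 375 minutes
Ratio = 255:375
GCD = 15
Simplified = 17:25
As a decimal: 17/25 = 0.68

17:25 (0.68)


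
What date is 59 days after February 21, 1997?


April 21, 1997

Start: February 21, 1997
Add 59 days
February 21 → March 1: 28 - 21 + 1 = 8 days (59 - 8 = 51 left)
March 1 → April 1: 31 - 1 + 1 = 31 days (51 - 31 = 20 left)
April 1 + 20 = April 21, 1997


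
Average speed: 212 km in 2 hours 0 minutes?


106.0 km/h

Distance: 212 km
Time: 2 hours
Speed = 212 / 2 = 106.0 km/h


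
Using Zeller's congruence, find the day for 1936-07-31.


Zeller's congruence:
q=31, m=7, k=36, j=19
h = (31 + ⌊13×8/5⌋ + 36 + ⌊36/4⌋ + ⌊19/4⌋ - 2×19) mod 7
= (31 + 20 + 36 + 9 + 4 - 38) mod 7
= 62 mod 7 = 6
h=6 → Friday

Friday


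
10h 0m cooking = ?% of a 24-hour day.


41.7%

Time: 600 minutes
Day: 1440 minutes
Percentage = (600/1440) × 100 ≈ 41.7%


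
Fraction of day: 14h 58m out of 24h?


Total minutes: 14×60 + 58 = 898
Day = 24×60 = 1440 minutes
Fraction = 898/1440 ≈ 0.6236
As a percentage: 898/1440 × 100 ≈ 62.36%

0.6236 (62.36%)


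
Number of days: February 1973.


Month: February (month 2)
February: 28 or 29 (leap year)
1973 leap year? No

28 days


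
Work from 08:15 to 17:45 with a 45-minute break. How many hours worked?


8h 45m (525 minutes)

Total time = (17×60+45) - (8×60+15)
= 1065 - 495 = 570 min
Minus break: 570 - 45 = 525 min
= 8h 45m


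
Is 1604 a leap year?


Yes

Rules: divisible by 4 AND (not by 100 OR by 400)
1604 ÷ 4 = 401 exactly → divisible by 4
1604 ÷ 100 = 16 remainder 4 → not divisible by 100
Divisible by 4 but not by 100 → leap year


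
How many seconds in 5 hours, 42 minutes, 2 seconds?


Hours: 5 × 3600 = 18000
Minutes: 42 × 60 = 2520
Seconds: 2
Total = 18000 + 2520 + 2 = 20522

20522 seconds


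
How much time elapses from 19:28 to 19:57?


0h 29m

End time in minutes: 19×60 + 57 = 1197
Start time in minutes: 19×60 + 28 = 1168
Difference = 1197 - 1168 = 29 minutes
= 0 hours 29 minutes


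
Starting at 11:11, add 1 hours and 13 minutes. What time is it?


Start: 671 minutes from midnight
Add: 73 minutes
Total: 744 minutes
Hours: 744 ÷ 60 = 12 remainder 24

12:24


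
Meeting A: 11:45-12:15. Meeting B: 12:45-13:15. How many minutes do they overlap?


Meeting A: 705-735 (in minutes from midnight)
Meeting B: 765-795
Overlap start = max(705, 765) = 765
Overlap end = min(735, 795) = 735
Overlap = max(0, 735 - 765) = 0 min

0 minutes


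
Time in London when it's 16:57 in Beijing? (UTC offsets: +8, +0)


08:57

Time difference = UTC+0 - UTC+8 = -8 hours
New hour = (16 -8) mod 24
= 8 mod 24 = 8
Minutes unchanged → 08:57


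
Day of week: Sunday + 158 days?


Start: Sunday (index 6)
(6 + 158) mod 7
= 164 mod 7
= 3
Index 3 → Thursday

Thursday


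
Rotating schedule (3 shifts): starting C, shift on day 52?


Shift C

Shifts: A, B, C
Start: C (index 2)
Day 52: (2 + 52 - 1) mod 3
= 53 mod 3
= 2
Index 2 → shift C


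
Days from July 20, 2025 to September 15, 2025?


57 days

From July 20, 2025 to September 15, 2025
Rest of July 2025: 31 - 20 = 11
Full months: August 31
Days into September 2025: 15
Total = 11 + 31 + 15 = 57 days


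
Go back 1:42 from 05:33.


Start: 333 minutes from midnight
Subtract: 102 minutes
Remaining: 333 - 102 = 231
Hours: 3, Minutes: 51

03:51


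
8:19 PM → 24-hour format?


20:19

Input: 8:19 PM
PM: 8 + 12 = 20


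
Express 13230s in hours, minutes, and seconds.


3h 40m 30s

Hours: 13230 ÷ 3600 = 3 remainder 2430
Minutes: 2430 ÷ 60 = 40 remainder 30
Seconds: 30


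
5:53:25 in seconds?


21205 seconds

Hours: 5 × 3600 = 18000
Minutes: 53 × 60 = 3180
Seconds: 25
Total = 18000 + 3180 + 25 = 21205


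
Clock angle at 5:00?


Hour hand = 5×30 + 0×0.5 = 150.0°
Minute hand = 0×6 = 0°
Difference = |150.0 - 0| = 150.0°

150.0°


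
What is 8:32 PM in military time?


20:32

Input: 8:32 PM
PM: 8 + 12 = 20


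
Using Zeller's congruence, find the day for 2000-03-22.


Wednesday

Zeller's congruence:
q=22, m=3, k=0, j=20
h = (22 + ⌊13×4/5⌋ + 0 + ⌊0/4⌋ + ⌊20/4⌋ - 2×20) mod 7
= (22 + 10 + 0 + 0 + 5 - 40) mod 7
= -3 mod 7 = 4
h=4 → Wednesday


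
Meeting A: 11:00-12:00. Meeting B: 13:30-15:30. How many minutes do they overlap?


Meeting A: 660-720 (in minutes from midnight)
Meeting B: 810-930
Overlap start = max(660, 810) = 810
Overlap end = min(720, 930) = 720
Overlap = max(0, 720 - 810) = 0 min

0 minutes


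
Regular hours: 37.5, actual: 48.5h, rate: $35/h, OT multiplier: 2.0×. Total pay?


Regular: 37.5h × $35 = $1312.50
Overtime: 48.5 - 37.5 = 11.0h
OT pay: 11.0h × $35 × 2.0 = $770.00
Total = $1312.50 + $770.00 = $2082.50

$2082.50


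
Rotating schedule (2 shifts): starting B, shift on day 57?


Shift B

Shifts: A, B
Start: B (index 1)
Day 57: (1 + 57 - 1) mod 2
= 57 mod 2
= 1
Index 1 → shift B


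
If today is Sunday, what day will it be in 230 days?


Start: Sunday (index 6)
(6 + 230) mod 7
= 236 mod 7
= 5
Index 5 → Saturday

Saturday


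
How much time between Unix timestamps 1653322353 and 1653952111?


629758 seconds (174.9 hours / 7.29 days)

Difference = 1653952111 - 1653322353 = 629758 seconds
In hours: 629758 / 3600 ≈ 174.9
In days: 629758 / 86400 ≈ 7.29


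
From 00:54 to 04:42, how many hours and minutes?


3h 48m

End time in minutes: 4×60 + 42 = 282
Start time in minutes: 0×60 + 54 = 54
Difference = 282 - 54 = 228 minutes
= 3 hours 48 minutes


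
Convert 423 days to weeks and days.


Weeks: 423 ÷ 7 = 60 remainder 3

60 weeks 3 days


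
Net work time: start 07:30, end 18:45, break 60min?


Total time = (18×60+45) - (7×60+30)
= 1125 - 450 = 675 min
Minus break: 675 - 60 = 615 min
= 10h 15m

10h 15m (615 minutes)


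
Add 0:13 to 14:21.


14:34

Start: 861 minutes from midnight
Add: 13 minutes
Total: 874 minutes
Hours: 874 ÷ 60 = 14 remainder 34


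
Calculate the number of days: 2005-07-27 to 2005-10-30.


95 days

From July 27, 2005 to October 30, 2005
Rest of July 2005: 31 - 27 = 4
Full months: August 31, September 30
Days into October 2005: 30
Total = 4 + 31 + 30 + 30 = 95 days


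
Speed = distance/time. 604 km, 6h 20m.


Distance: 604 km
Time: 6h 20m = 380 min = 380/60 = 19/3 hours
Speed = 604 ÷ (19/3) = 604 × 3 / 19 = 1812/19 ≈ 95.4 km/h

95.4 km/h


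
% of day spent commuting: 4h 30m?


18.8%

Time: 270 minutes
Day: 1440 minutes
Percentage = (270/1440) × 100 ≈ 18.8%


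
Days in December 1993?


Month: December (month 12)
December has 31 days

31 days


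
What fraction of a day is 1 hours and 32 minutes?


Total minutes: 1×60 + 32 = 92
Day = 24×60 = 1440 minutes
Fraction = 92/1440 ≈ 0.0639
As a percentage: 92/1440 × 100 ≈ 6.39%

0.0639 (6.39%)


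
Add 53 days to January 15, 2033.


March 9, 2033

Start: January 15, 2033
Add 53 days
January 15 → February 1: 31 - 15 + 1 = 17 days (53 - 17 = 36 left)
February 1 → March 1: 28 - 1 + 1 = 28 days (36 - 28 = 8 left)
March 1 + 8 = March 9, 2033


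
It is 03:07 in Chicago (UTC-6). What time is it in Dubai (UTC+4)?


13:07

Time difference = UTC+4 - UTC-6 = +10 hours
New hour = (3 + 10) mod 24
= 13 mod 24 = 13
Minutes unchanged → 13:07


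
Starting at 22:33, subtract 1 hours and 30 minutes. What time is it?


21:03

Start: 1353 minutes from midnight
Subtract: 90 minutes
Remaining: 1353 - 90 = 1263
Hours: 21, Minutes: 3


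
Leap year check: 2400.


Yes

Rules: divisible by 4 AND (not by 100 OR by 400)
2400 ÷ 4 = 600 exactly → divisible by 4
2400 ÷ 100 = 24 exactly → divisible by 100
2400 ÷ 400 = 6 exactly → divisible by 400
Divisible by 400 → leap year


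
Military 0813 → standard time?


Hour: 8
8 < 12 → AM

8:13 AM


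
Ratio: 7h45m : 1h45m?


Duration 1: 465 minutes
Duration 2: 105 minutes
Ratio = 465:105
GCD = 15
Simplified = 31:7
As a decimal: 31/7 ≈ 4.43

31:7 (4.43)


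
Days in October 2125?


31 days

Month: October (month 10)
October has 31 days


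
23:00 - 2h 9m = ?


20:51

Start: 1380 minutes from midnight
Subtract: 129 minutes
Remaining: 1380 - 129 = 1251
Hours: 20, Minutes: 51


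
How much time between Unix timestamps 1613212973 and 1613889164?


676191 seconds (187.8 hours / 7.83 days)

Difference = 1613889164 - 1613212973 = 676191 seconds
In hours: 676191 / 3600 ≈ 187.8
In days: 676191 / 86400 ≈ 7.83


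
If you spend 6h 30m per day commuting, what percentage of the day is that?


27.1%

Time: 390 minutes
Day: 1440 minutes
Percentage = (390/1440) × 100 ≈ 27.1%


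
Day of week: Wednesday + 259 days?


Wednesday

Start: Wednesday (index 2)
(2 + 259) mod 7
= 261 mod 7
= 2
Index 2 → Wednesday


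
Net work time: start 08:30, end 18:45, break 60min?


9h 15m (555 minutes)

Total time = (18×60+45) - (8×60+30)
= 1125 - 510 = 615 min
Minus break: 615 - 60 = 555 min
= 9h 15m


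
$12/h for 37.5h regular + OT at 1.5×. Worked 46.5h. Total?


$612.00

Regular: 37.5h × $12 = $450.00
Overtime: 46.5 - 37.5 = 9.0h
OT pay: 9.0h × $12 × 1.5 = $162.00
Total = $450.00 + $162.00 = $612.00


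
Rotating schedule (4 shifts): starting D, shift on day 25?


Shift D

Shifts: A, B, C, D
Start: D (index 3)
Day 25: (3 + 25 - 1) mod 4
= 27 mod 4
= 3
Index 3 → shift D


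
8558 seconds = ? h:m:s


2h 22m 38s

Hours: 8558 ÷ 3600 = 2 remainder 1358
Minutes: 1358 ÷ 60 = 22 remainder 38
Seconds: 38


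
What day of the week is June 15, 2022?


Zeller's congruence:
q=15, m=6, k=22, j=20
h = (15 + ⌊13×7/5⌋ + 22 + ⌊22/4⌋ + ⌊20/4⌋ - 2×20) mod 7
= (15 + 18 + 22 + 5 + 5 - 40) mod 7
= 25 mod 7 = 4
h=4 → Wednesday

Wednesday


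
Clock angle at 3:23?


36.5°

Hour hand = 3×30 + 23×0.5 = 101.5°
Minute hand = 23×6 = 138°
Difference = |101.5 - 138| = 36.5°


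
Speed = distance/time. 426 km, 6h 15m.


Distance: 426 km
Time: 6h 15m = 375 min = 375/60 = 25/4 hours
Speed = 426 ÷ (25/4) = 426 × 4 / 25 = 1704/25 ≈ 68.2 km/h

68.2 km/h


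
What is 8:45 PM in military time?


Input: 8:45 PM
PM: 8 + 12 = 20

20:45


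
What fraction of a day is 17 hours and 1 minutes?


Total minutes: 17×60 + 1 = 1021
Day = 24×60 = 1440 minutes
Fraction = 1021/1440 ≈ 0.7090
As a percentage: 1021/1440 × 100 ≈ 70.90%

0.7090 (70.90%)


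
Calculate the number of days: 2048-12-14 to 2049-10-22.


312 days

From December 14, 2048 to October 22, 2049
Rest of December 2048: 31 - 14 = 17
Full months: January 31, February 2049 28, March 31, April 30, May 31, June 30, July 31, August 31, September 30
Days into October 2049: 22
Total = 17 + 31 + 28 + 31 + 30 + 31 + 30 + 31 + 31 + 30 + 22 = 312 days


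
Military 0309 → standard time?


Hour: 3
3 < 12 → AM

3:09 AM


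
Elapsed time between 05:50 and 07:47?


End time in minutes: 7×60 + 47 = 467
Start time in minutes: 5×60 + 50 = 350
Difference = 467 - 350 = 117 minutes
= 1 hours 57 minutes

1h 57m


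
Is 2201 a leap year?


Rules: divisible by 4 AND (not by 100 OR by 400)
2201 ÷ 4 = 550 remainder 1 → not divisible by 4
Not divisible by 4 → not a leap year

No


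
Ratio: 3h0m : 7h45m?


12:31 (0.39)

Duration 1: 180 minutes
Duration 2: 465 minutes
Ratio = 180:465
GCD = 15
Simplified = 12:31
As a decimal: 12/31 ≈ 0.39


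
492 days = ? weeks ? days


70 weeks 2 days

Weeks: 492 ÷ 7 = 70 remainder 2


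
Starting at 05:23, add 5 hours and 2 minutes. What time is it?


Start: 323 minutes from midnight
Add: 302 minutes
Total: 625 minutes
Hours: 625 ÷ 60 = 10 remainder 25

10:25


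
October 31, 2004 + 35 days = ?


December 5, 2004

Start: October 31, 2004
Add 35 days
October 31 → November 1: 31 - 31 + 1 = 1 days (35 - 1 = 34 left)
November 1 → December 1: 30 - 1 + 1 = 30 days (34 - 30 = 4 left)
December 1 + 4 = December 5, 2004


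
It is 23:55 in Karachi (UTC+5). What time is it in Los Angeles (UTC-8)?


Time difference = UTC-8 - UTC+5 = -13 hours
New hour = (23 -13) mod 24
= 10 mod 24 = 10
Minutes unchanged → 10:55

10:55


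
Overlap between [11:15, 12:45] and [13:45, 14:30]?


0 minutes

Meeting A: 675-765 (in minutes from midnight)
Meeting B: 825-870
Overlap start = max(675, 825) = 825
Overlap end = min(765, 870) = 765
Overlap = max(0, 765 - 825) = 0 min


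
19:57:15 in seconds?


71835 seconds

Hours: 19 × 3600 = 68400
Minutes: 57 × 60 = 3420
Seconds: 15
Total = 68400 + 3420 + 15 = 71835


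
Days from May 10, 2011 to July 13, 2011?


64 days

From May 10, 2011 to July 13, 2011
Rest of May 2011: 31 - 10 = 21
Full months: June 30
Days into July 2011: 13
Total = 21 + 30 + 13 = 64 days


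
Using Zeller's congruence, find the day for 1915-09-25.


Saturday

Zeller's congruence:
q=25, m=9, k=15, j=19
h = (25 + ⌊13×10/5⌋ + 15 + ⌊15/4⌋ + ⌊19/4⌋ - 2×19) mod 7
= (25 + 26 + 15 + 3 + 4 - 38) mod 7
= 35 mod 7 = 0
h=0 → Saturday


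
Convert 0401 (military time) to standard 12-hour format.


Hour: 4
4 < 12 → AM

4:01 AM


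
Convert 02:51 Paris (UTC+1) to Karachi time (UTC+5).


06:51

Time difference = UTC+5 - UTC+1 = +4 hours
New hour = (2 + 4) mod 24
= 6 mod 24 = 6
Minutes unchanged → 06:51


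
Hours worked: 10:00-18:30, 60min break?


7h 30m (450 minutes)

Total time = (18×60+30) - (10×60+0)
= 1110 - 600 = 510 min
Minus break: 510 - 60 = 450 min
= 7h 30m


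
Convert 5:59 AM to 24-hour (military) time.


05:59

Input: 5:59 AM
AM hour stays: 5


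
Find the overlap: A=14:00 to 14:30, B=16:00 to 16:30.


Meeting A: 840-870 (in minutes from midnight)
Meeting B: 960-990
Overlap start = max(840, 960) = 960
Overlap end = min(870, 990) = 870
Overlap = max(0, 870 - 960) = 0 min

0 minutes


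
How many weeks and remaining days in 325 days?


Weeks: 325 ÷ 7 = 46 remainder 3

46 weeks 3 days


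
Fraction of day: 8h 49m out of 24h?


Total minutes: 8×60 + 49 = 529
Day = 24×60 = 1440 minutes
Fraction = 529/1440 ≈ 0.3674
As a percentage: 529/1440 × 100 ≈ 36.74%

0.3674 (36.74%)


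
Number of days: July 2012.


Month: July (month 7)
July has 31 days

31 days


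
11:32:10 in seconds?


41530 seconds

Hours: 11 × 3600 = 39600
Minutes: 32 × 60 = 1920
Seconds: 10
Total = 39600 + 1920 + 10 = 41530


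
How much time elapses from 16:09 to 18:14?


2h 5m

End time in minutes: 18×60 + 14 = 1094
Start time in minutes: 16×60 + 9 = 969
Difference = 1094 - 969 = 125 minutes
= 2 hours 5 minutes


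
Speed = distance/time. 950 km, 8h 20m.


114.0 km/h

Distance: 950 km
Time: 8h 20m = 500 min = 500/60 = 25/3 hours
Speed = 950 ÷ (25/3) = 950 × 3 / 25 = 2850/25 = 114.0 km/h


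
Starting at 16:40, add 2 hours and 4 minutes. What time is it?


18:44

Start: 1000 minutes from midnight
Add: 124 minutes
Total: 1124 minutes
Hours: 1124 ÷ 60 = 18 remainder 44


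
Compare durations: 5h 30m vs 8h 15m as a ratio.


Duration 1: 330 minutes
Duration 2: 495 minutes
Ratio = 330:495
GCD = 165
Simplified = 2:3
As a decimal: 2/3 ≈ 0.67

2:3 (0.67)


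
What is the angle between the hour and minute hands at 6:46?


73.0°

Hour hand = 6×30 + 46×0.5 = 203.0°
Minute hand = 46×6 = 276°
Difference = |203.0 - 276| = 73.0°


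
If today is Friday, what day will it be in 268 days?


Start: Friday (index 4)
(4 + 268) mod 7
= 272 mod 7
= 6
Index 6 → Sunday

Sunday


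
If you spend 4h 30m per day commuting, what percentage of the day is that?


18.8%

Time: 270 minutes
Day: 1440 minutes
Percentage = (270/1440) × 100 ≈ 18.8%


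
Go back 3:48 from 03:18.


Start: 198 minutes from midnight
Subtract: 228 minutes
Remaining: 198 - 228 = -30
Negative → add 24×60 = 1410
Hours: 23, Minutes: 30

23:30


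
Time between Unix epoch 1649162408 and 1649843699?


Difference = 1649843699 - 1649162408 = 681291 seconds
In hours: 681291 / 3600 ≈ 189.2
In days: 681291 / 86400 ≈ 7.89

681291 seconds (189.2 hours / 7.89 days)


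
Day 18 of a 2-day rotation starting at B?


Shift A

Shifts: A, B
Start: B (index 1)
Day 18: (1 + 18 - 1) mod 2
= 18 mod 2
= 0
Index 0 → shift A


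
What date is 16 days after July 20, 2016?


August 5, 2016

Start: July 20, 2016
Add 16 days
July 20 → August 1: 31 - 20 + 1 = 12 days (16 - 12 = 4 left)
August 1 + 4 = August 5, 2016


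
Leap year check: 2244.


Yes

Rules: divisible by 4 AND (not by 100 OR by 400)
2244 ÷ 4 = 561 exactly → divisible by 4
2244 ÷ 100 = 22 remainder 44 → not divisible by 100
Divisible by 4 but not by 100 → leap year


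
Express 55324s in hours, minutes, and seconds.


Hours: 55324 ÷ 3600 = 15 remainder 1324
Minutes: 1324 ÷ 60 = 22 remainder 4
Seconds: 4

15h 22m 4s


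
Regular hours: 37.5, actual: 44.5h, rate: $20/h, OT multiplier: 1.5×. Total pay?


Regular: 37.5h × $20 = $750.00
Overtime: 44.5 - 37.5 = 7.0h
OT pay: 7.0h × $20 × 1.5 = $210.00
Total = $750.00 + $210.00 = $960.00

$960.00


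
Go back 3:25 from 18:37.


Start: 1117 minutes from midnight
Subtract: 205 minutes
Remaining: 1117 - 205 = 912
Hours: 15, Minutes: 12

15:12


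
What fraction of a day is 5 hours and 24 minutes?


0.2250 (22.50%)

Total minutes: 5×60 + 24 = 324
Day = 24×60 = 1440 minutes
Fraction = 324/1440 = 0.2250
As a percentage: 324/1440 × 100 = 22.50%


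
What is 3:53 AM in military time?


Input: 3:53 AM
AM hour stays: 3

03:53


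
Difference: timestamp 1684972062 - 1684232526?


739536 seconds (205.4 hours / 8.56 days)

Difference = 1684972062 - 1684232526 = 739536 seconds
In hours: 739536 / 3600 ≈ 205.4
In days: 739536 / 86400 ≈ 8.56


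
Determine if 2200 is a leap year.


Rules: divisible by 4 AND (not by 100 OR by 400)
2200 ÷ 4 = 550 exactly → divisible by 4
2200 ÷ 100 = 22 exactly → divisible by 100
2200 ÷ 400 = 5 remainder 200 → not divisible by 400
Divisible by 100 but not by 400 → not a leap year

No


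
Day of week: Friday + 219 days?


Sunday

Start: Friday (index 4)
(4 + 219) mod 7
= 223 mod 7
= 6
Index 6 → Sunday


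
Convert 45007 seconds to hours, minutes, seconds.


12h 30m 7s

Hours: 45007 ÷ 3600 = 12 remainder 1807
Minutes: 1807 ÷ 60 = 30 remainder 7
Seconds: 7


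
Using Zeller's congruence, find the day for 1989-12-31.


Zeller's congruence:
q=31, m=12, k=89, j=19
h = (31 + ⌊13×13/5⌋ + 89 + ⌊89/4⌋ + ⌊19/4⌋ - 2×19) mod 7
= (31 + 33 + 89 + 22 + 4 - 38) mod 7
= 141 mod 7 = 1
h=1 → Sunday

Sunday


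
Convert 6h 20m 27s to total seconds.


22827 seconds

Hours: 6 × 3600 = 21600
Minutes: 20 × 60 = 1200
Seconds: 27
Total = 21600 + 1200 + 27 = 22827


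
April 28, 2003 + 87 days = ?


July 24, 2003

Start: April 28, 2003
Add 87 days
April 28 → May 1: 30 - 28 + 1 = 3 days (87 - 3 = 84 left)
May 1 → June 1: 31 - 1 + 1 = 31 days (84 - 31 = 53 left)
June 1 → July 1: 30 - 1 + 1 = 30 days (53 - 30 = 23 left)
July 1 + 23 = July 24, 2003


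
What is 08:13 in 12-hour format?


8:13 AM

Hour: 8
8 < 12 → AM


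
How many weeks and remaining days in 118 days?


Weeks: 118 ÷ 7 = 16 remainder 6

16 weeks 6 days


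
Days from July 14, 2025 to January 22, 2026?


From July 14, 2025 to January 22, 2026
Rest of July 2025: 31 - 14 = 17
Full months: August 31, September 30, October 31, November 30, December 31
Days into January 2026: 22
Total = 17 + 31 + 30 + 31 + 30 + 31 + 22 = 192 days

192 days


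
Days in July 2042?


31 days

Month: July (month 7)
July has 31 days


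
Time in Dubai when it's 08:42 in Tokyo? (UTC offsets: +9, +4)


03:42

Time difference = UTC+4 - UTC+9 = -5 hours
New hour = (8 -5) mod 24
= 3 mod 24 = 3
Minutes unchanged → 03:42


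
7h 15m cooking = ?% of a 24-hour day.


30.2%

Time: 435 minutes
Day: 1440 minutes
Percentage = (435/1440) × 100 ≈ 30.2%


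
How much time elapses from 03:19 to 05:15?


1h 56m

End time in minutes: 5×60 + 15 = 315
Start time in minutes: 3×60 + 19 = 199
Difference = 315 - 199 = 116 minutes
= 1 hours 56 minutes


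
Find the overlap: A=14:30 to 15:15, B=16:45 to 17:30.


Meeting A: 870-915 (in minutes from midnight)
Meeting B: 1005-1050
Overlap start = max(870, 1005) = 1005
Overlap end = min(915, 1050) = 915
Overlap = max(0, 915 - 1005) = 0 min

0 minutes


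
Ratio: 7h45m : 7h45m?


Duration 1: 465 minutes
Duration 2: 465 minutes
Ratio = 465:465
GCD = 465
Simplified = 1:1
As a decimal: 1/1 = 1.00

1:1 (1.00)


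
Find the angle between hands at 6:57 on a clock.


Hour hand = 6×30 + 57×0.5 = 208.5°
Minute hand = 57×6 = 342°
Difference = |208.5 - 342| = 133.5°

133.5°


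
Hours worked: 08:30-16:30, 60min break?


Total time = (16×60+30) - (8×60+30)
= 990 - 510 = 480 min
Minus break: 480 - 60 = 420 min
= 7h 0m

7h 0m (420 minutes)


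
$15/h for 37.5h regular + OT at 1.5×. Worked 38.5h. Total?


$585.00

Regular: 37.5h × $15 = $562.50
Overtime: 38.5 - 37.5 = 1.0h
OT pay: 1.0h × $15 × 1.5 = $22.50
Total = $562.50 + $22.50 = $585.00


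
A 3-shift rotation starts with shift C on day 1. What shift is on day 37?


Shift C

Shifts: A, B, C
Start: C (index 2)
Day 37: (2 + 37 - 1) mod 3
= 38 mod 3
= 2
Index 2 → shift C


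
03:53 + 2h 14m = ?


Start: 233 minutes from midnight
Add: 134 minutes
Total: 367 minutes
Hours: 367 ÷ 60 = 6 remainder 7

06:07


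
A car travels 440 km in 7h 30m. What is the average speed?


Distance: 440 km
Time: 7h 30m = 450 min = 450/60 = 15/2 hours
Speed = 440 ÷ (15/2) = 440 × 2 / 15 = 880/15 ≈ 58.7 km/h

58.7 km/h


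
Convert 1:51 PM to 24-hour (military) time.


Input: 1:51 PM
PM: 1 + 12 = 13

13:51


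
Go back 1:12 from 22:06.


20:54

Start: 1326 minutes from midnight
Subtract: 72 minutes
Remaining: 1326 - 72 = 1254
Hours: 20, Minutes: 54


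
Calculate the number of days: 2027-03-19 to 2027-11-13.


239 days

From March 19, 2027 to November 13, 2027
Rest of March 2027: 31 - 19 = 12
Full months: April 30, May 31, June 30, July 31, August 31, September 30, October 31
Days into November 2027: 13
Total = 12 + 30 + 31 + 30 + 31 + 31 + 30 + 31 + 13 = 239 days


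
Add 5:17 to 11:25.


16:42

Start: 685 minutes from midnight
Add: 317 minutes
Total: 1002 minutes
Hours: 1002 ÷ 60 = 16 remainder 42


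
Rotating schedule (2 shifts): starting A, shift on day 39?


Shifts: A, B
Start: A (index 0)
Day 39: (0 + 39 - 1) mod 2
= 38 mod 2
= 0
Index 0 → shift A

Shift A


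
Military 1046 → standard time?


10:46 AM

Hour: 10
10 < 12 → AM


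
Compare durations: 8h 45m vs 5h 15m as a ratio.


Duration 1: 525 minutes
Duration 2: 315 minutes
Ratio = 525:315
GCD = 105
Simplified = 5:3
As a decimal: 5/3 ≈ 1.67

5:3 (1.67)


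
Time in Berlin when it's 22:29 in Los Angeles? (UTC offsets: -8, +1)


07:29 (next day)

Time difference = UTC+1 - UTC-8 = +9 hours
New hour = (22 + 9) mod 24
= 31 mod 24 = 7
Minutes unchanged → 07:29; 31 ≥ 24 → next day


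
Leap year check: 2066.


No

Rules: divisible by 4 AND (not by 100 OR by 400)
2066 ÷ 4 = 516 remainder 2 → not divisible by 4
Not divisible by 4 → not a leap year


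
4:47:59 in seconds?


Hours: 4 × 3600 = 14400
Minutes: 47 × 60 = 2820
Seconds: 59
Total = 14400 + 2820 + 59 = 17279

17279 seconds


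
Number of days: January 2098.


Month: January (month 1)
January has 31 days

31 days


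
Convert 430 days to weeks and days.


61 weeks 3 days

Weeks: 430 ÷ 7 = 61 remainder 3


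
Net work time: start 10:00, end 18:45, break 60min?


7h 45m (465 minutes)

Total time = (18×60+45) - (10×60+0)
= 1125 - 600 = 525 min
Minus break: 525 - 60 = 465 min
= 7h 45m


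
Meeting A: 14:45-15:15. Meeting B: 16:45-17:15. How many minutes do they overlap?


Meeting A: 885-915 (in minutes from midnight)
Meeting B: 1005-1035
Overlap start = max(885, 1005) = 1005
Overlap end = min(915, 1035) = 915
Overlap = max(0, 915 - 1005) = 0 min

0 minutes


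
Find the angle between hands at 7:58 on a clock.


Hour hand = 7×30 + 58×0.5 = 239.0°
Minute hand = 58×6 = 348°
Difference = |239.0 - 348| = 109.0°

109.0°


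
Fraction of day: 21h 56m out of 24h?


0.9139 (91.39%)

Total minutes: 21×60 + 56 = 1316
Day = 24×60 = 1440 minutes
Fraction = 1316/1440 ≈ 0.9139
As a percentage: 1316/1440 × 100 ≈ 91.39%


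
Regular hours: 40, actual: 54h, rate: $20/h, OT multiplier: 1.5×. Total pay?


Regular: 40h × $20 = $800.00
Overtime: 54 - 40 = 14h
OT pay: 14h × $20 × 1.5 = $420.00
Total = $800.00 + $420.00 = $1220.00

$1220.00


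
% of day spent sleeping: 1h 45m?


7.3%

Time: 105 minutes
Day: 1440 minutes
Percentage = (105/1440) × 100 ≈ 7.3%


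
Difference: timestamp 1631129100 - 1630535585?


Difference = 1631129100 - 1630535585 = 593515 seconds
In hours: 593515 / 3600 ≈ 164.9
In days: 593515 / 86400 ≈ 6.87

593515 seconds (164.9 hours / 6.87 days)


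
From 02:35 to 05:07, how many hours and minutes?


End time in minutes: 5×60 + 7 = 307
Start time in minutes: 2×60 + 35 = 155
Difference = 307 - 155 = 152 minutes
= 2 hours 32 minutes

2h 32m


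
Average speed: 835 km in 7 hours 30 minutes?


111.3 km/h

Distance: 835 km
Time: 7h 30m = 450 min = 450/60 = 15/2 hours
Speed = 835 ÷ (15/2) = 835 × 2 / 15 = 1670/15 ≈ 111.3 km/h


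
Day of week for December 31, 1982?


Zeller's congruence:
q=31, m=12, k=82, j=19
h = (31 + ⌊13×13/5⌋ + 82 + ⌊82/4⌋ + ⌊19/4⌋ - 2×19) mod 7
= (31 + 33 + 82 + 20 + 4 - 38) mod 7
= 132 mod 7 = 6
h=6 → Friday

Friday


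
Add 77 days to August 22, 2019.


Start: August 22, 2019
Add 77 days
August 22 → September 1: 31 - 22 + 1 = 10 days (77 - 10 = 67 left)
September 1 → October 1: 30 - 1 + 1 = 30 days (67 - 30 = 37 left)
October 1 → November 1: 31 - 1 + 1 = 31 days (37 - 31 = 6 left)
November 1 + 6 = November 7, 2019

November 7, 2019


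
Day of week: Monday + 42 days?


Start: Monday (index 0)
(0 + 42) mod 7
= 42 mod 7
= 0
Index 0 → Monday

Monday


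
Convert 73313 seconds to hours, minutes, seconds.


20h 21m 53s

Hours: 73313 ÷ 3600 = 20 remainder 1313
Minutes: 1313 ÷ 60 = 21 remainder 53
Seconds: 53


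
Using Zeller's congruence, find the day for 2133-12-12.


Saturday

Zeller's congruence:
q=12, m=12, k=33, j=21
h = (12 + ⌊13×13/5⌋ + 33 + ⌊33/4⌋ + ⌊21/4⌋ - 2×21) mod 7
= (12 + 33 + 33 + 8 + 5 - 42) mod 7
= 49 mod 7 = 0
h=0 → Saturday


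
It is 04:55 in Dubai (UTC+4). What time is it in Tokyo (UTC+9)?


Time difference = UTC+9 - UTC+4 = +5 hours
New hour = (4 + 5) mod 24
= 9 mod 24 = 9
Minutes unchanged → 09:55

09:55


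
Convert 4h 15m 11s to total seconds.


15311 seconds

Hours: 4 × 3600 = 14400
Minutes: 15 × 60 = 900
Seconds: 11
Total = 14400 + 900 + 11 = 15311


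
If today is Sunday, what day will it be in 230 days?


Start: Sunday (index 6)
(6 + 230) mod 7
= 236 mod 7
= 5
Index 5 → Saturday

Saturday


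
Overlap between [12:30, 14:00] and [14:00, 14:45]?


0 minutes

Meeting A: 750-840 (in minutes from midnight)
Meeting B: 840-885
Overlap start = max(750, 840) = 840
Overlap end = min(840, 885) = 840
Overlap = max(0, 840 - 840) = 0 min


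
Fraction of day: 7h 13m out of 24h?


Total minutes: 7×60 + 13 = 433
Day = 24×60 = 1440 minutes
Fraction = 433/1440 ≈ 0.3007
As a percentage: 433/1440 × 100 ≈ 30.07%

0.3007 (30.07%)


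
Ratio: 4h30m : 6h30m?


Duration 1: 270 minutes
Duration 2: 390 minutes
Ratio = 270:390
GCD = 30
Simplified = 9:13
As a decimal: 9/13 ≈ 0.69

9:13 (0.69)


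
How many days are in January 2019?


Month: January (month 1)
January has 31 days

31 days


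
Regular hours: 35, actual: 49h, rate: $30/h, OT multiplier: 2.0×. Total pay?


$1890.00

Regular: 35h × $30 = $1050.00
Overtime: 49 - 35 = 14h
OT pay: 14h × $30 × 2.0 = $840.00
Total = $1050.00 + $840.00 = $1890.00


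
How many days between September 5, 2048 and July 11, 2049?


From September 5, 2048 to July 11, 2049
Rest of September 2048: 30 - 5 = 25
Full months: October 31, November 30, December 31, January 31, February 2049 28, March 31, April 30, May 31, June 30
Days into July 2049: 11
Total = 25 + 31 + 30 + 31 + 31 + 28 + 31 + 30 + 31 + 30 + 11 = 309 days

309 days


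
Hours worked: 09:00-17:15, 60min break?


Total time = (17×60+15) - (9×60+0)
= 1035 - 540 = 495 min
Minus break: 495 - 60 = 435 min
= 7h 15m

7h 15m (435 minutes)


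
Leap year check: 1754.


Rules: divisible by 4 AND (not by 100 OR by 400)
1754 ÷ 4 = 438 remainder 2 → not divisible by 4
Not divisible by 4 → not a leap year

No


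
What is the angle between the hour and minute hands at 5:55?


Hour hand = 5×30 + 55×0.5 = 177.5°
Minute hand = 55×6 = 330°
Difference = |177.5 - 330| = 152.5°

152.5°


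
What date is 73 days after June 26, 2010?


Start: June 26, 2010
Add 73 days
June 26 → July 1: 30 - 26 + 1 = 5 days (73 - 5 = 68 left)
July 1 → August 1: 31 - 1 + 1 = 31 days (68 - 31 = 37 left)
August 1 → September 1: 31 - 1 + 1 = 31 days (37 - 31 = 6 left)
September 1 + 6 = September 7, 2010

September 7, 2010


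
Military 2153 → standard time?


Hour: 21
21 - 12 = 9 → PM

9:53 PM


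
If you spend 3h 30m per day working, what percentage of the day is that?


Time: 210 minutes
Day: 1440 minutes
Percentage = (210/1440) × 100 ≈ 14.6%

14.6%


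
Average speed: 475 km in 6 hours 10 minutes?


Distance: 475 km
Time: 6h 10m = 370 min = 370/60 = 37/6 hours
Speed = 475 ÷ (37/6) = 475 × 6 / 37 = 2850/37 ≈ 77.0 km/h

77.0 km/h


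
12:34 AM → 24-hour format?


00:34

Input: 12:34 AM
12 AM → 00 (midnight)


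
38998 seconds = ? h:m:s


10h 49m 58s

Hours: 38998 ÷ 3600 = 10 remainder 2998
Minutes: 2998 ÷ 60 = 49 remainder 58
Seconds: 58


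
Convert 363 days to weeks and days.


Weeks: 363 ÷ 7 = 51 remainder 6

51 weeks 6 days


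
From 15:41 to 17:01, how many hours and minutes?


1h 20m

End time in minutes: 17×60 + 1 = 1021
Start time in minutes: 15×60 + 41 = 941
Difference = 1021 - 941 = 80 minutes
= 1 hours 20 minutes


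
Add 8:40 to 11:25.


20:05

Start: 685 minutes from midnight
Add: 520 minutes
Total: 1205 minutes
Hours: 1205 ÷ 60 = 20 remainder 5


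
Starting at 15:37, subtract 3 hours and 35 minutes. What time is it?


Start: 937 minutes from midnight
Subtract: 215 minutes
Remaining: 937 - 215 = 722
Hours: 12, Minutes: 2

12:02


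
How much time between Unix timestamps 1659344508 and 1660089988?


Difference = 1660089988 - 1659344508 = 745480 seconds
In hours: 745480 / 3600 ≈ 207.1
In days: 745480 / 86400 ≈ 8.63

745480 seconds (207.1 hours / 8.63 days)


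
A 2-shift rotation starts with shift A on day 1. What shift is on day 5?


Shift A

Shifts: A, B
Start: A (index 0)
Day 5: (0 + 5 - 1) mod 2
= 4 mod 2
= 0
Index 0 → shift A


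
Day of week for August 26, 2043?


Zeller's congruence:
q=26, m=8, k=43, j=20
h = (26 + ⌊13×9/5⌋ + 43 + ⌊43/4⌋ + ⌊20/4⌋ - 2×20) mod 7
= (26 + 23 + 43 + 10 + 5 - 40) mod 7
= 67 mod 7 = 4
h=4 → Wednesday

Wednesday


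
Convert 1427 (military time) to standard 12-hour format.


2:27 PM

Hour: 14
14 - 12 = 2 → PM


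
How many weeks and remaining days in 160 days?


22 weeks 6 days

Weeks: 160 ÷ 7 = 22 remainder 6


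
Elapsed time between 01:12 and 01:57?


0h 45m

End time in minutes: 1×60 + 57 = 117
Start time in minutes: 1×60 + 12 = 72
Difference = 117 - 72 = 45 minutes
= 0 hours 45 minutes


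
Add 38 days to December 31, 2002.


February 7, 2003

Start: December 31, 2002
Add 38 days
December 31 → January 1: 31 - 31 + 1 = 1 days (38 - 1 = 37 left)
January 1 → February 1: 31 - 1 + 1 = 31 days (37 - 31 = 6 left)
February 1 + 6 = February 7, 2003


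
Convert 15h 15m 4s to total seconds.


Hours: 15 × 3600 = 54000
Minutes: 15 × 60 = 900
Seconds: 4
Total = 54000 + 900 + 4 = 54904

54904 seconds


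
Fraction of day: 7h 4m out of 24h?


0.2944 (29.44%)

Total minutes: 7×60 + 4 = 424
Day = 24×60 = 1440 minutes
Fraction = 424/1440 ≈ 0.2944
As a percentage: 424/1440 × 100 ≈ 29.44%


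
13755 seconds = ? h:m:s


Hours: 13755 ÷ 3600 = 3 remainder 2955
Minutes: 2955 ÷ 60 = 49 remainder 15
Seconds: 15

3h 49m 15s


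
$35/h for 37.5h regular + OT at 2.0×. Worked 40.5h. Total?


Regular: 37.5h × $35 = $1312.50
Overtime: 40.5 - 37.5 = 3.0h
OT pay: 3.0h × $35 × 2.0 = $210.00
Total = $1312.50 + $210.00 = $1522.50

$1522.50


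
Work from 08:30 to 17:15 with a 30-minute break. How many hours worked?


8h 15m (495 minutes)

Total time = (17×60+15) - (8×60+30)
= 1035 - 510 = 525 min
Minus break: 525 - 30 = 495 min
= 8h 15m


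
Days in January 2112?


31 days

Month: January (month 1)
January has 31 days


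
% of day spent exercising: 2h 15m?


9.4%

Time: 135 minutes
Day: 1440 minutes
Percentage = (135/1440) × 100 ≈ 9.4%


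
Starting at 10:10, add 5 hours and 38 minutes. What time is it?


15:48

Start: 610 minutes from midnight
Add: 338 minutes
Total: 948 minutes
Hours: 948 ÷ 60 = 15 remainder 48


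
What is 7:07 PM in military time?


Input: 7:07 PM
PM: 7 + 12 = 19

19:07


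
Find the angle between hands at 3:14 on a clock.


13.0°

Hour hand = 3×30 + 14×0.5 = 97.0°
Minute hand = 14×6 = 84°
Difference = |97.0 - 84| = 13.0°


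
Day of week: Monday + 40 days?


Start: Monday (index 0)
(0 + 40) mod 7
= 40 mod 7
= 5
Index 5 → Saturday

Saturday


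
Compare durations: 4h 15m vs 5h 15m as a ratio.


17:21 (0.81)

Duration 1: 255 minutes
Duration 2: 315 minutes
Ratio = 255:315
GCD = 15
Simplified = 17:21
As a decimal: 17/21 ≈ 0.81


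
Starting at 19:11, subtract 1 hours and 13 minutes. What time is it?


Start: 1151 minutes from midnight
Subtract: 73 minutes
Remaining: 1151 - 73 = 1078
Hours: 17, Minutes: 58

17:58


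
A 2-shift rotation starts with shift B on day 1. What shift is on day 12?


Shift A

Shifts: A, B
Start: B (index 1)
Day 12: (1 + 12 - 1) mod 2
= 12 mod 2
= 0
Index 0 → shift A


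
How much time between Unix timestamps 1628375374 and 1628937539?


Difference = 1628937539 - 1628375374 = 562165 seconds
In hours: 562165 / 3600 ≈ 156.2
In days: 562165 / 86400 ≈ 6.51

562165 seconds (156.2 hours / 6.51 days)


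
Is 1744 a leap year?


Rules: divisible by 4 AND (not by 100 OR by 400)
1744 ÷ 4 = 436 exactly → divisible by 4
1744 ÷ 100 = 17 remainder 44 → not divisible by 100
Divisible by 4 but not by 100 → leap year

Yes


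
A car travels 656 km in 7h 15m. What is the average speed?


90.5 km/h

Distance: 656 km
Time: 7h 15m = 435 min = 435/60 = 29/4 hours
Speed = 656 ÷ (29/4) = 656 × 4 / 29 = 2624/29 ≈ 90.5 km/h


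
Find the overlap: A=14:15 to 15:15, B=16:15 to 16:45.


0 minutes

Meeting A: 855-915 (in minutes from midnight)
Meeting B: 975-1005
Overlap start = max(855, 975) = 975
Overlap end = min(915, 1005) = 915
Overlap = max(0, 915 - 975) = 0 min


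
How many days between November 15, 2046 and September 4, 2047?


293 days

From November 15, 2046 to September 4, 2047
Rest of November 2046: 30 - 15 = 15
Full months: December 31, January 31, February 2047 28, March 31, April 30, May 31, June 30, July 31, August 31
Days into September 2047: 4
Total = 15 + 31 + 31 + 28 + 31 + 30 + 31 + 30 + 31 + 31 + 4 = 293 days


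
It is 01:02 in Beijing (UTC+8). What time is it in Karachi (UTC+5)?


22:02 (previous day)

Time difference = UTC+5 - UTC+8 = -3 hours
New hour = (1 -3) mod 24
= -2 mod 24 = 22
Minutes unchanged → 22:02; -2 < 0 → previous day


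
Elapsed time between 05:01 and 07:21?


End time in minutes: 7×60 + 21 = 441
Start time in minutes: 5×60 + 1 = 301
Difference = 441 - 301 = 140 minutes
= 2 hours 20 minutes

2h 20m


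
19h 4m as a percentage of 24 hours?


Total minutes: 19×60 + 4 = 1144
Day = 24×60 = 1440 minutes
Fraction = 1144/1440 ≈ 0.7944
As a percentage: 1144/1440 × 100 ≈ 79.44%

0.7944 (79.44%)


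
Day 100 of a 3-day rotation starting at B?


Shift B

Shifts: A, B, C
Start: B (index 1)
Day 100: (1 + 100 - 1) mod 3
= 100 mod 3
= 1
Index 1 → shift B


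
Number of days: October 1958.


Month: October (month 10)
October has 31 days

31 days


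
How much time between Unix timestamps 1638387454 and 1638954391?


Difference = 1638954391 - 1638387454 = 566937 seconds
In hours: 566937 / 3600 ≈ 157.5
In days: 566937 / 86400 ≈ 6.56

566937 seconds (157.5 hours / 6.56 days)


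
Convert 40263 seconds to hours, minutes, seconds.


11h 11m 3s

Hours: 40263 ÷ 3600 = 11 remainder 663
Minutes: 663 ÷ 60 = 11 remainder 3
Seconds: 3


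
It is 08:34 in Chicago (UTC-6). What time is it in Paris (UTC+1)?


15:34

Time difference = UTC+1 - UTC-6 = +7 hours
New hour = (8 + 7) mod 24
= 15 mod 24 = 15
Minutes unchanged → 15:34


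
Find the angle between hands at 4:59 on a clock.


Hour hand = 4×30 + 59×0.5 = 149.5°
Minute hand = 59×6 = 354°
Difference = |149.5 - 354| = 204.5°
Since > 180°: 360 - 204.5 = 155.5°

155.5°


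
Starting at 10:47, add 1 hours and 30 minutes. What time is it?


12:17

Start: 647 minutes from midnight
Add: 90 minutes
Total: 737 minutes
Hours: 737 ÷ 60 = 12 remainder 17
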